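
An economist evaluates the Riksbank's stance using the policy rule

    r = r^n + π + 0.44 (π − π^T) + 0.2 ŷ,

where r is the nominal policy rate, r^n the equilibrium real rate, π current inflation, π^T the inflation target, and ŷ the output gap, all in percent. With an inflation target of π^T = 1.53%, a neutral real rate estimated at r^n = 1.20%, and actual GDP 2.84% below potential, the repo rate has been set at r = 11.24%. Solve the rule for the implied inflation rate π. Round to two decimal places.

Output 2.84% below potential → ŷ = -2.84.
Collecting π: r = r^n + (1 + 0.44) π − 0.44 π^T + 0.2 ŷ
1.44 π = 11.24 − 1.20 + 0.44 × 1.53 − 0.2 × (-2.84) = 11.2812
π = 11.2812 / 1.44 = 7.83

7.83%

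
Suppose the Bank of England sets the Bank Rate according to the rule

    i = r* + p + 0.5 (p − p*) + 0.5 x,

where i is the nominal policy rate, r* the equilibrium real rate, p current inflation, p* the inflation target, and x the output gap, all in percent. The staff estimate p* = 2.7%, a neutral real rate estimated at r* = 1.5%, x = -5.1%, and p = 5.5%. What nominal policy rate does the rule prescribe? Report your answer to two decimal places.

5.85%

i = 1.5 + 5.5 + 0.5 × (5.5 − 2.7) + 0.5 × (-5.1)
   = 1.5 + 5.5 + 1.4 − 2.55 = 5.85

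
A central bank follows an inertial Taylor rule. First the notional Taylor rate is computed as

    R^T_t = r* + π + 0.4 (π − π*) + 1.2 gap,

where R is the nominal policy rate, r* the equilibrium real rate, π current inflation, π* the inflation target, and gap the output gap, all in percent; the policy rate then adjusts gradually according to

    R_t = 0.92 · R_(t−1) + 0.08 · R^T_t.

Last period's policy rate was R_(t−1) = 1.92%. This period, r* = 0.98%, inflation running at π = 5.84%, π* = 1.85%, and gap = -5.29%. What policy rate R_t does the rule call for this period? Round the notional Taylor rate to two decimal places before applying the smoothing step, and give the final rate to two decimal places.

R^T_t = 0.98 + 5.84 + 0.4 × (5.84 − 1.85) + 1.2 × (-5.29)
   = 0.98 + 5.84 + 1.596 − 6.348 = 2.07
R_t = 0.92 × 1.92 + 0.08 × 2.07 = 1.7664 + 0.1656 = 1.93

1.93%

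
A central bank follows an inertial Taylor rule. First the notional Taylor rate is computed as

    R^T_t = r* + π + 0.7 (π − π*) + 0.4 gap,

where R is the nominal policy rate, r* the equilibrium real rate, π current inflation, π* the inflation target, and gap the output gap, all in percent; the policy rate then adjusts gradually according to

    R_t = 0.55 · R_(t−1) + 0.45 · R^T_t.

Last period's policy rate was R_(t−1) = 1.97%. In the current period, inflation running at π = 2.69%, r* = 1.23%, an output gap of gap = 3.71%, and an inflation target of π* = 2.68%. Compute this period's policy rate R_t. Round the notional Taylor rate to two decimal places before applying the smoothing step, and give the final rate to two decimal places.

3.52%

R^T_t = 1.23 + 2.69 + 0.7 × (2.69 − 2.68) + 0.4 × 3.71
   = 1.23 + 2.69 + 0.007 + 1.484 = 5.41
R_t = 0.55 × 1.97 + 0.45 × 5.41 = 1.0835 + 2.4345 = 3.52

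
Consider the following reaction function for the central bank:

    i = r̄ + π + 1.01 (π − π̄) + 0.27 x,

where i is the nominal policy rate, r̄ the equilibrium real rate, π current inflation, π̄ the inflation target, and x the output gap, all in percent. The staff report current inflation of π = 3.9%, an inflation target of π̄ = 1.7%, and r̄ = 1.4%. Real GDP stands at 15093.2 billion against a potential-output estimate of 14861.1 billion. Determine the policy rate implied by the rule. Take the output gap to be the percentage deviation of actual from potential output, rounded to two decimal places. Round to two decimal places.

7.94%

Output gap = 100 × (15093.2 − 14861.1) / 14861.1 = 1.56%.
i = 1.40 + 3.90 + 1.01 × (3.90 − 1.70) + 0.27 × 1.56
   = 1.40 + 3.9 + 2.222 + 0.4212 = 7.94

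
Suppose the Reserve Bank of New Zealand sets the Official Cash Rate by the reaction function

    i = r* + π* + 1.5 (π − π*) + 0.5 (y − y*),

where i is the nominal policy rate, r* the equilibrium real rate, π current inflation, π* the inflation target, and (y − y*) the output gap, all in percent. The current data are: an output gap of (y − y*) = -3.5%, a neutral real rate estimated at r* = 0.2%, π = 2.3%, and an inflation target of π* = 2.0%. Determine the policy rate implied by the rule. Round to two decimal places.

i = 0.2 + 2.0 + 1.5 × (2.3 − 2.0) + 0.5 × (-3.5)
   = 0.2 + 2 + 0.45 − 1.75 = 0.90

0.90%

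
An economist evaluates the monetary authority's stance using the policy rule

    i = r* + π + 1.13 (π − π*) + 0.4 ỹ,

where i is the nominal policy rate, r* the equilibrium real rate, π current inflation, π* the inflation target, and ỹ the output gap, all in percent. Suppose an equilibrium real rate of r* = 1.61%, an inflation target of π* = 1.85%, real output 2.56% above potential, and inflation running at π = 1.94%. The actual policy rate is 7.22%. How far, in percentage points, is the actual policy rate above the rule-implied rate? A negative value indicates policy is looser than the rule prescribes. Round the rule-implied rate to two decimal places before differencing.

2.54 pp

Output 2.56% above potential → ỹ = 2.56.
i = 1.61 + 1.94 + 1.13 × (1.94 − 1.85) + 0.4 × 2.56
   = 1.61 + 1.94 + 0.1017 + 1.024 = 4.68
Deviation = 7.22 − 4.68 = 2.54 pp.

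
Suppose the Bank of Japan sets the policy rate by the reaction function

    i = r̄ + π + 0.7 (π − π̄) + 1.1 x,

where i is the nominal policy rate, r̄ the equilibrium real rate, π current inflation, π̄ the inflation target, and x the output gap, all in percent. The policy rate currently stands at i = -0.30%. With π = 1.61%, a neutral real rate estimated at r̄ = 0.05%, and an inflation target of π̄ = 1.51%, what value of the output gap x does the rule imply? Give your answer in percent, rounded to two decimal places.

1.1 x = -0.30 − 0.05 − 1.61 − 0.7 × (1.61 − 1.51) = -2.03
x = -2.03 / 1.1 = -1.85

-1.85%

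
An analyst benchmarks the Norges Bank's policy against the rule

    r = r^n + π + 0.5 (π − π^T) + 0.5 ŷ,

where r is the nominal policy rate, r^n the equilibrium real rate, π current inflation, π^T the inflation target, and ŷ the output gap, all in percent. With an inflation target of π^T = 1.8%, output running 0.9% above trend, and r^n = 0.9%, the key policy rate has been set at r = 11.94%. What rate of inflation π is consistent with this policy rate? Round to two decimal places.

Output 0.9% above potential → ŷ = 0.9.
Collecting π: r = r^n + (1 + 0.5) π − 0.5 π^T + 0.5 ŷ
1.5 π = 11.94 − 0.9 + 0.5 × 1.8 − 0.5 × 0.9 = 11.49
π = 11.49 / 1.5 = 7.66

7.66%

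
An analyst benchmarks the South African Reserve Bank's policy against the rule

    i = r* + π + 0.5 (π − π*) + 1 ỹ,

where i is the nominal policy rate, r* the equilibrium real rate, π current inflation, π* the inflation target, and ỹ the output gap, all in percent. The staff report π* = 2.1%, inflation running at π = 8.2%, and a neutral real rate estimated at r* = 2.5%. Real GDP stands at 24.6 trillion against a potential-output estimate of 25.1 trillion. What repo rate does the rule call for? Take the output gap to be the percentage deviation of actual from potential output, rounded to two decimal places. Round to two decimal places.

11.76%

Output gap = 100 × (24.6 − 25.1) / 25.1 = -1.99%.
i = 2.50 + 8.20 + 0.5 × (8.20 − 2.10) + 1 × (-1.99)
   = 2.50 + 8.2 + 3.05 − 1.99 = 11.76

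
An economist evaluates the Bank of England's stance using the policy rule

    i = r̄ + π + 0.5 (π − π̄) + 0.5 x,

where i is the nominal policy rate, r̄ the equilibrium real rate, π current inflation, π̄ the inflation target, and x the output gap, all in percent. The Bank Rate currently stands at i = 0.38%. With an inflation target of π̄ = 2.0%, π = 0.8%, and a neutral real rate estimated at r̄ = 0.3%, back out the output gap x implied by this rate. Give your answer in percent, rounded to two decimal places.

0.5 x = 0.38 − 0.3 − 0.8 − 0.5 × (0.8 − 2.0) = -0.12
x = -0.12 / 0.5 = -0.24

-0.24%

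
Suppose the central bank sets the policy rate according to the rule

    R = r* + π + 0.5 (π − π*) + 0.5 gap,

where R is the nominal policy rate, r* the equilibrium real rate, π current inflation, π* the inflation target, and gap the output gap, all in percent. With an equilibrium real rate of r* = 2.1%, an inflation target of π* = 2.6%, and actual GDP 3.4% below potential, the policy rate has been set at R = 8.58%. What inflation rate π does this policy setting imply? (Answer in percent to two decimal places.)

Output 3.4% below potential → gap = -3.4.
Collecting π: R = r* + (1 + 0.5) π − 0.5 π* + 0.5 gap
1.5 π = 8.58 − 2.1 + 0.5 × 2.6 − 0.5 × (-3.4) = 9.48
π = 9.48 / 1.5 = 6.32

6.32%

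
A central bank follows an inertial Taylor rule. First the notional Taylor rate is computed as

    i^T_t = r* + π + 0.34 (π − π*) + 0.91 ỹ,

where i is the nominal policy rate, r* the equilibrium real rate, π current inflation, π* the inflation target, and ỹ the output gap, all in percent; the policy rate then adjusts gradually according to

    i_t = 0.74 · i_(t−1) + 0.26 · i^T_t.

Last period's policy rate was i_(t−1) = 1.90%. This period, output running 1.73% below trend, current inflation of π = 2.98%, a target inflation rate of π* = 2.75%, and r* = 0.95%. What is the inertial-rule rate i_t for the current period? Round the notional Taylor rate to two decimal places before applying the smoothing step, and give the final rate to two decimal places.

2.04%

Output 1.73% below potential → ỹ = -1.73.
i^T_t = 0.95 + 2.98 + 0.34 × (2.98 − 2.75) + 0.91 × (-1.73)
   = 0.95 + 2.98 + 0.0782 − 1.5743 = 2.43
i_t = 0.74 × 1.90 + 0.26 × 2.43 = 1.406 + 0.6318 = 2.04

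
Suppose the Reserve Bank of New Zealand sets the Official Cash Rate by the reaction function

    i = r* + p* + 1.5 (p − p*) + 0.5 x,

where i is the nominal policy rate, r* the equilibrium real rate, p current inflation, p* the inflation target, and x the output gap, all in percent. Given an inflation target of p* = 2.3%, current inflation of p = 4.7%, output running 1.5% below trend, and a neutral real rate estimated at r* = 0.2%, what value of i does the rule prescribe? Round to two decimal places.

Output 1.5% below potential → x = -1.5.
i = 0.2 + 2.3 + 1.5 × (4.7 − 2.3) + 0.5 × (-1.5)
   = 0.2 + 2.3 + 3.6 − 0.75 = 5.35

5.35%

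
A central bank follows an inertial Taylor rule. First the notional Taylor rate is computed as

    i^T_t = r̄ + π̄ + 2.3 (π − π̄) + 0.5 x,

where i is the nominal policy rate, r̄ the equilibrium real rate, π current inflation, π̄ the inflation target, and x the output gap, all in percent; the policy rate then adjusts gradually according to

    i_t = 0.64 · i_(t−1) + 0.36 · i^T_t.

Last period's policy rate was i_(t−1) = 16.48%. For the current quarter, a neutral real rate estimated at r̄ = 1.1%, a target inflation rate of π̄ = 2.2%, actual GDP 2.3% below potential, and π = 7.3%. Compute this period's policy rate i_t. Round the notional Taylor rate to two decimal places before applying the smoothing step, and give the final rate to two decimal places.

Output 2.3% below potential → x = -2.3.
i^T_t = 1.1 + 2.2 + 2.3 × (7.3 − 2.2) + 0.5 × (-2.3)
   = 1.1 + 2.2 + 11.73 − 1.15 = 13.88
i_t = 0.64 × 16.48 + 0.36 × 13.88 = 10.5472 + 4.9968 = 15.54

15.54%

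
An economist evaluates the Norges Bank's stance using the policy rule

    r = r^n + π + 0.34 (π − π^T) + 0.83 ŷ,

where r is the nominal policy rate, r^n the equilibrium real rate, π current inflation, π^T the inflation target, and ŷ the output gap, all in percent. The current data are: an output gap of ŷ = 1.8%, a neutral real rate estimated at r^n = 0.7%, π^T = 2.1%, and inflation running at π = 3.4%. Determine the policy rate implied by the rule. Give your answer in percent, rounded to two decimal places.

6.04%

r = 0.7 + 3.4 + 0.34 × (3.4 − 2.1) + 0.83 × 1.8
   = 0.7 + 3.4 + 0.442 + 1.494 = 6.04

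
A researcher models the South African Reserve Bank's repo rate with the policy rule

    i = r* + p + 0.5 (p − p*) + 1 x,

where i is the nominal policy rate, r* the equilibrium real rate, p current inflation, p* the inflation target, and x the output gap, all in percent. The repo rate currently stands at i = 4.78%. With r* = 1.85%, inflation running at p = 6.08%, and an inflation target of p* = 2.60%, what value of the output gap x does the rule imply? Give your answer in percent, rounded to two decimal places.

-4.89%

1 x = 4.78 − 1.85 − 6.08 − 0.5 × (6.08 − 2.60) = -4.89
x = -4.89 / 1 = -4.89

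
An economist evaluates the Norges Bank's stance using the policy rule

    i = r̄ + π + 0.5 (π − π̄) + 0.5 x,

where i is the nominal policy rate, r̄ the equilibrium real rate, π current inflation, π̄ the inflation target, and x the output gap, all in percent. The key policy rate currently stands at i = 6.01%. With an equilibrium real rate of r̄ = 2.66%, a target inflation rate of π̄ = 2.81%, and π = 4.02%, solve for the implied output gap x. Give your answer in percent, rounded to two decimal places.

0.5 x = 6.01 − 2.66 − 4.02 − 0.5 × (4.02 − 2.81) = -1.275
x = -1.275 / 0.5 = -2.55

-2.55%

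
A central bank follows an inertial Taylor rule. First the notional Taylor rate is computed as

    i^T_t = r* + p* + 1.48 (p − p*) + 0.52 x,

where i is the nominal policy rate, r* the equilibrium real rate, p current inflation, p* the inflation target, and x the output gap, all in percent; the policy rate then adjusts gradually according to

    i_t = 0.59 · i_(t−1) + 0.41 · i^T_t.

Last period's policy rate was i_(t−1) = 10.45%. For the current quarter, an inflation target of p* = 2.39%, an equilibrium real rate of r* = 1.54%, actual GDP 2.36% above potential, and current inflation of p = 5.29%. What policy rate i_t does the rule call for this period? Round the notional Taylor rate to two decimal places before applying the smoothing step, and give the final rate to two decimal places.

Output 2.36% above potential → x = 2.36.
i^T_t = 1.54 + 2.39 + 1.48 × (5.29 − 2.39) + 0.52 × 2.36
   = 1.54 + 2.39 + 4.292 + 1.2272 = 9.45
i_t = 0.59 × 10.45 + 0.41 × 9.45 = 6.1655 + 3.8745 = 10.04

10.04%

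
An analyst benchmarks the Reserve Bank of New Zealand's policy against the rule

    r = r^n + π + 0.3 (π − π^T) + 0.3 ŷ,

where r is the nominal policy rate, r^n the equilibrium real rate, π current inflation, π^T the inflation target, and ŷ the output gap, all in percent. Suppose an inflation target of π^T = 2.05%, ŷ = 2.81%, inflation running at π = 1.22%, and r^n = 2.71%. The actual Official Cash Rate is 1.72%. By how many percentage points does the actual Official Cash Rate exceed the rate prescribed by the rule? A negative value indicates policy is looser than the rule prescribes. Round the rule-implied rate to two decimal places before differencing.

r = 2.71 + 1.22 + 0.3 × (1.22 − 2.05) + 0.3 × 2.81
   = 2.71 + 1.22 − 0.249 + 0.843 = 4.52
Deviation = 1.72 − 4.52 = -2.80 pp.

-2.80 pp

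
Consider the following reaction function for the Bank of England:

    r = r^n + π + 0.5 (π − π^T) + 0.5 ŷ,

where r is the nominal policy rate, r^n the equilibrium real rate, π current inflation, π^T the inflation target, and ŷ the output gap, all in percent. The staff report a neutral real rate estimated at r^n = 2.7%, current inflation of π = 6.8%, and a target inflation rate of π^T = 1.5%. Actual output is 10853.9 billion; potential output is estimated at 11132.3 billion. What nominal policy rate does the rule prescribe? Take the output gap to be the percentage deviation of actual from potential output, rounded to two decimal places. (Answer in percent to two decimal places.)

Output gap = 100 × (10853.9 − 11132.3) / 11132.3 = -2.50%.
r = 2.70 + 6.80 + 0.5 × (6.80 − 1.50) + 0.5 × (-2.50)
   = 2.70 + 6.8 + 2.65 − 1.25 = 10.90

10.90%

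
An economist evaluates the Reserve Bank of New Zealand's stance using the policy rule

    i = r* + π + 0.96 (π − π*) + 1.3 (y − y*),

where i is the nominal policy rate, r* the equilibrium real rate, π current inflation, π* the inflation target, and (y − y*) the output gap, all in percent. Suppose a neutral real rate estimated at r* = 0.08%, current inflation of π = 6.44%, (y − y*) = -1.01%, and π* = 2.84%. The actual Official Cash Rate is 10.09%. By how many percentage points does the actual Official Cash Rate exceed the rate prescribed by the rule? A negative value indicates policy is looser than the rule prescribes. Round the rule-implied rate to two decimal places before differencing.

1.43 pp

i = 0.08 + 6.44 + 0.96 × (6.44 − 2.84) + 1.3 × (-1.01)
   = 0.08 + 6.44 + 3.456 − 1.313 = 8.66
Deviation = 10.09 − 8.66 = 1.43 pp.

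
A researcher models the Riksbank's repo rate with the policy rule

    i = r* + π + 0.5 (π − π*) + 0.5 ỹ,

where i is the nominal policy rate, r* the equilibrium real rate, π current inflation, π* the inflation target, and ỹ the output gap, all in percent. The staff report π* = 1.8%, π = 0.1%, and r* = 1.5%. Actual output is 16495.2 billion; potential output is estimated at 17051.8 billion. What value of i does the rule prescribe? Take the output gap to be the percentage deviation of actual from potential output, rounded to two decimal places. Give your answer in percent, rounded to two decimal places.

-0.88%

Output gap = 100 × (16495.2 − 17051.8) / 17051.8 = -3.26%.
i = 1.50 + 0.10 + 0.5 × (0.10 − 1.80) + 0.5 × (-3.26)
   = 1.50 + 0.1 − 0.85 − 1.63 = -0.88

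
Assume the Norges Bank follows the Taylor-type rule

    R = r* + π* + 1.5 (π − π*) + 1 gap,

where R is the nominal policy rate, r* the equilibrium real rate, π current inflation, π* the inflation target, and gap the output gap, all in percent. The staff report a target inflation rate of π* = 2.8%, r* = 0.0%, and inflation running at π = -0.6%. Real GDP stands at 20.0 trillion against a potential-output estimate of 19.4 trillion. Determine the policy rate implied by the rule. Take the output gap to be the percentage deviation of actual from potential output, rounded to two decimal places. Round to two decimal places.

0.79%

Output gap = 100 × (20.0 − 19.4) / 19.4 = 3.09%.
R = 0.00 + 2.80 + 1.5 × (-0.60 − 2.80) + 1 × 3.09
   = 0.00 + 2.8 − 5.1 + 3.09 = 0.79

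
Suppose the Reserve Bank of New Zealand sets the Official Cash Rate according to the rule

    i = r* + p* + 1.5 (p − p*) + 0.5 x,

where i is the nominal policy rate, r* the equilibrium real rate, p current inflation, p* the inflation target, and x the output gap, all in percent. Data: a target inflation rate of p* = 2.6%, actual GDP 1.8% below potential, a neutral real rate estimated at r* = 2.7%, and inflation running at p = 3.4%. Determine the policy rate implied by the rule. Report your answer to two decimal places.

Output 1.8% below potential → x = -1.8.
i = 2.7 + 2.6 + 1.5 × (3.4 − 2.6) + 0.5 × (-1.8)
   = 2.7 + 2.6 + 1.2 − 0.9 = 5.60

5.60%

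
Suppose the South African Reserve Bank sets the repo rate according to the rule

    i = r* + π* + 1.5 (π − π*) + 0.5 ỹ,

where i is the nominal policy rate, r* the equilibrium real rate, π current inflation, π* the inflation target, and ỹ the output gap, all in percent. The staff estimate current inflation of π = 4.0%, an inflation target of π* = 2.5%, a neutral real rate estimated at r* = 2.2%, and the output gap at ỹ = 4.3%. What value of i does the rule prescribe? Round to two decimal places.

9.10%

i = 2.2 + 2.5 + 1.5 × (4.0 − 2.5) + 0.5 × 4.3
   = 2.2 + 2.5 + 2.25 + 2.15 = 9.10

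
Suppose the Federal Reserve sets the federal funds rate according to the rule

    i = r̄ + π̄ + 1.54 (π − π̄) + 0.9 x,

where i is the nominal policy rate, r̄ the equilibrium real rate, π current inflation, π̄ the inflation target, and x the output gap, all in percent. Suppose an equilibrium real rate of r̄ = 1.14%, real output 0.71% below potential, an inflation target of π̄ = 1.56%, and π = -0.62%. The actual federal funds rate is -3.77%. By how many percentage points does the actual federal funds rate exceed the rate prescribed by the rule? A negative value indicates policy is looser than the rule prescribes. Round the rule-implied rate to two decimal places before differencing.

Output 0.71% below potential → x = -0.71.
i = 1.14 + 1.56 + 1.54 × (-0.62 − 1.56) + 0.9 × (-0.71)
   = 1.14 + 1.56 − 3.3572 − 0.639 = -1.30
Deviation = -3.77 − (-1.30) = -2.47 pp.

-2.47 pp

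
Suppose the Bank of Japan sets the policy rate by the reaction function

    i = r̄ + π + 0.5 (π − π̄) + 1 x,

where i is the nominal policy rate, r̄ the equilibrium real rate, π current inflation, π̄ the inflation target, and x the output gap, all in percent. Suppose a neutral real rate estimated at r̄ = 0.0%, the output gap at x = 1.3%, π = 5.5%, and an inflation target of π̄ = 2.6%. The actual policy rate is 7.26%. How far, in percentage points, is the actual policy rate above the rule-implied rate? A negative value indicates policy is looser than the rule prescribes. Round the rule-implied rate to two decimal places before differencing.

-0.99 pp

i = 0.0 + 5.5 + 0.5 × (5.5 − 2.6) + 1 × 1.3
   = 0.0 + 5.5 + 1.45 + 1.3 = 8.25
Deviation = 7.26 − 8.25 = -0.99 pp.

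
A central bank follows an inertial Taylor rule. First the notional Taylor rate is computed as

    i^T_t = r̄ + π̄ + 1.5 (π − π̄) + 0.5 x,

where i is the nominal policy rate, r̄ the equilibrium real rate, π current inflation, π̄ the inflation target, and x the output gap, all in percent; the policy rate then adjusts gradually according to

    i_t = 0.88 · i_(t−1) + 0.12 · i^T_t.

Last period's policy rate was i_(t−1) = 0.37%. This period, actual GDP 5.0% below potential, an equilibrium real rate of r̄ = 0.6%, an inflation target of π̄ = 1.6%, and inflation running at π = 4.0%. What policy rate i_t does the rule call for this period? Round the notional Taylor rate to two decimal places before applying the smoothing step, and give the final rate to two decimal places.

0.72%

Output 5.0% below potential → x = -5.0.
i^T_t = 0.6 + 1.6 + 1.5 × (4.0 − 1.6) + 0.5 × (-5.0)
   = 0.6 + 1.6 + 3.6 − 2.5 = 3.30
i_t = 0.88 × 0.37 + 0.12 × 3.30 = 0.3256 + 0.396 = 0.72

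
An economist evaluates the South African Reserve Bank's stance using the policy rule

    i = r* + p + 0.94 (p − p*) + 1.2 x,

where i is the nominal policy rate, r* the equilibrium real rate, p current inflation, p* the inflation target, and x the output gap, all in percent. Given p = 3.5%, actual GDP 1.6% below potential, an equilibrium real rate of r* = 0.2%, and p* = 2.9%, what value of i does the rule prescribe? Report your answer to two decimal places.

Output 1.6% below potential → x = -1.6.
i = 0.2 + 3.5 + 0.94 × (3.5 − 2.9) + 1.2 × (-1.6)
   = 0.2 + 3.5 + 0.564 − 1.92 = 2.34

2.34%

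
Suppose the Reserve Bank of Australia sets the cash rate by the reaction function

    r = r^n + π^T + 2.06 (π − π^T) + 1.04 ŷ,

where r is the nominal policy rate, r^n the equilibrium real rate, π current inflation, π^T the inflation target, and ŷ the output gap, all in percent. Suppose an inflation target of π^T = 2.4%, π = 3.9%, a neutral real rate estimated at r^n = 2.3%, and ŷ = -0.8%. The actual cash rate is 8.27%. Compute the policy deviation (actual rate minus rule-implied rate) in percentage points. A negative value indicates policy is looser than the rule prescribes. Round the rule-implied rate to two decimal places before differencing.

1.31 pp

r = 2.3 + 2.4 + 2.06 × (3.9 − 2.4) + 1.04 × (-0.8)
   = 2.3 + 2.4 + 3.09 − 0.832 = 6.96
Deviation = 8.27 − 6.96 = 1.31 pp.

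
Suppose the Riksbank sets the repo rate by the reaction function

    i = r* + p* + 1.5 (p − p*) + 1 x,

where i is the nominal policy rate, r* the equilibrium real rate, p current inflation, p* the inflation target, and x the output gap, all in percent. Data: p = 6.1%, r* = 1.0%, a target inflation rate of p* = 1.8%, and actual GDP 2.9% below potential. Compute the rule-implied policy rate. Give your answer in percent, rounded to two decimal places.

Output 2.9% below potential → x = -2.9.
i = 1.0 + 1.8 + 1.5 × (6.1 − 1.8) + 1 × (-2.9)
   = 1.0 + 1.8 + 6.45 − 2.9 = 6.35

6.35%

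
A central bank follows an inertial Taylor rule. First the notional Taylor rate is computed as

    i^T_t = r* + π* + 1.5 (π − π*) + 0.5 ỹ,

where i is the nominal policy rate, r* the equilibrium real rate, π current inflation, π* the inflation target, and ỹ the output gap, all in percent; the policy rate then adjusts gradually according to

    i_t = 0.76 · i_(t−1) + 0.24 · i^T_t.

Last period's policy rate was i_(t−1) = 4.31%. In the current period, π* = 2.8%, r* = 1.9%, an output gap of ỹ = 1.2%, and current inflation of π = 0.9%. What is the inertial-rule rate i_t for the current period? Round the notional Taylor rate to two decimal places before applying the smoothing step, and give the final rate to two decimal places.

i^T_t = 1.9 + 2.8 + 1.5 × (0.9 − 2.8) + 0.5 × 1.2
   = 1.9 + 2.8 − 2.85 + 0.6 = 2.45
i_t = 0.76 × 4.31 + 0.24 × 2.45 = 3.2756 + 0.588 = 3.86

3.86%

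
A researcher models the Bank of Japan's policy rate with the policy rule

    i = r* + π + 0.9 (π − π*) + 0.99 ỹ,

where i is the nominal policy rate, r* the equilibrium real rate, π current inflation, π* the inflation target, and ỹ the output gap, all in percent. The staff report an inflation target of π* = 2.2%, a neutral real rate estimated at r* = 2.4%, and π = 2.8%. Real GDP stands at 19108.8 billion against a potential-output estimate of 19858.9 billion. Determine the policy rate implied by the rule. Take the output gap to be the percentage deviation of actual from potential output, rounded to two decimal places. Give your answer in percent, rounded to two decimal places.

2.00%

Output gap = 100 × (19108.8 − 19858.9) / 19858.9 = -3.78%.
i = 2.40 + 2.80 + 0.9 × (2.80 − 2.20) + 0.99 × (-3.78)
   = 2.40 + 2.8 + 0.54 − 3.7422 = 2.00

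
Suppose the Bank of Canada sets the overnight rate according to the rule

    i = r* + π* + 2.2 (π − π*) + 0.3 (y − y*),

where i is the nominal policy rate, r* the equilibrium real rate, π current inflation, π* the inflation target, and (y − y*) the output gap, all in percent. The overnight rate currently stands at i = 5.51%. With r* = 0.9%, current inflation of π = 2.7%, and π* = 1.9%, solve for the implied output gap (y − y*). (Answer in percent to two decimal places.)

0.3 (y − y*) = 5.51 − 0.9 − 1.9 − 2.2 × (2.7 − 1.9) = 0.95
(y − y*) = 0.95 / 0.3 = 3.17

3.17%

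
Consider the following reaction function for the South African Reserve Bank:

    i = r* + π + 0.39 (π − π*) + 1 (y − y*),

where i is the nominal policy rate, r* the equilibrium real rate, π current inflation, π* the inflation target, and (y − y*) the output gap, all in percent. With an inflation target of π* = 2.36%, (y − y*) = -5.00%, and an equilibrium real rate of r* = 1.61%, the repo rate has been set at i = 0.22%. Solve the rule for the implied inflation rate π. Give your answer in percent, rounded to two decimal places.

3.26%

Collecting π: i = r* + (1 + 0.39) π − 0.39 π* + 1 (y − y*)
1.39 π = 0.22 − 1.61 + 0.39 × 2.36 − 1 × (-5.00) = 4.5304
π = 4.5304 / 1.39 = 3.26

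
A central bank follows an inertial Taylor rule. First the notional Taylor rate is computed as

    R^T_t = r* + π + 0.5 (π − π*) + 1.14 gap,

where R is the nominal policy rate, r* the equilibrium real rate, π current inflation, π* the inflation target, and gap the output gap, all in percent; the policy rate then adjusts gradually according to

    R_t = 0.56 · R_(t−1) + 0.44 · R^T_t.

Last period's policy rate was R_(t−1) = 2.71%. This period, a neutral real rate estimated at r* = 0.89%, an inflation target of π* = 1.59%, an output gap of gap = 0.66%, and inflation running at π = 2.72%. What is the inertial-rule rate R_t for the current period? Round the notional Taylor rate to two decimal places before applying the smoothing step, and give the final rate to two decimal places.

R^T_t = 0.89 + 2.72 + 0.5 × (2.72 − 1.59) + 1.14 × 0.66
   = 0.89 + 2.72 + 0.565 + 0.7524 = 4.93
R_t = 0.56 × 2.71 + 0.44 × 4.93 = 1.5176 + 2.1692 = 3.69

3.69%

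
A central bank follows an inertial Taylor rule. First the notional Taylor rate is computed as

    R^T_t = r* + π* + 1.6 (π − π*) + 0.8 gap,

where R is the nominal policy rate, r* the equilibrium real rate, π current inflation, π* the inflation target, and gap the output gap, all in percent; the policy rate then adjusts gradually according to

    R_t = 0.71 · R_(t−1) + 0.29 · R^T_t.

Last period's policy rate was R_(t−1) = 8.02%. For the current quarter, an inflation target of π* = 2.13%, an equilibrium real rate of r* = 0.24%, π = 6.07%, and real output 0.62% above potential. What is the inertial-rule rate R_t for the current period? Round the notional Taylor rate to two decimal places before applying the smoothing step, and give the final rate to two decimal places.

Output 0.62% above potential → gap = 0.62.
R^T_t = 0.24 + 2.13 + 1.6 × (6.07 − 2.13) + 0.8 × 0.62
   = 0.24 + 2.13 + 6.304 + 0.496 = 9.17
R_t = 0.71 × 8.02 + 0.29 × 9.17 = 5.6942 + 2.6593 = 8.35

8.35%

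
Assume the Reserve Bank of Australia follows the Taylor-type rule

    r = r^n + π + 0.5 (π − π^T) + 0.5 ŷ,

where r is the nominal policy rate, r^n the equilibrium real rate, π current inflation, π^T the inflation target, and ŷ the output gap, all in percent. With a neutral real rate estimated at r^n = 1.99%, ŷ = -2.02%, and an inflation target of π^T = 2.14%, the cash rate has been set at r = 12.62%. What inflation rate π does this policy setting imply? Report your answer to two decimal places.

8.47%

Collecting π: r = r^n + (1 + 0.5) π − 0.5 π^T + 0.5 ŷ
1.5 π = 12.62 − 1.99 + 0.5 × 2.14 − 0.5 × (-2.02) = 12.71
π = 12.71 / 1.5 = 8.47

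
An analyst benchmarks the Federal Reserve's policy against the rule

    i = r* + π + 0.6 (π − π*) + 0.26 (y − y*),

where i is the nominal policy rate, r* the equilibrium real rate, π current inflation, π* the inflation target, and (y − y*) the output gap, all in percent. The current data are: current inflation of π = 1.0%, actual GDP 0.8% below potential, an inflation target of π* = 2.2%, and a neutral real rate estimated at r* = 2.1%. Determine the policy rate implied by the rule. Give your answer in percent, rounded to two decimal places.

Output 0.8% below potential → (y − y*) = -0.8.
i = 2.1 + 1.0 + 0.6 × (1.0 − 2.2) + 0.26 × (-0.8)
   = 2.1 + 1 − 0.72 − 0.208 = 2.17

2.17%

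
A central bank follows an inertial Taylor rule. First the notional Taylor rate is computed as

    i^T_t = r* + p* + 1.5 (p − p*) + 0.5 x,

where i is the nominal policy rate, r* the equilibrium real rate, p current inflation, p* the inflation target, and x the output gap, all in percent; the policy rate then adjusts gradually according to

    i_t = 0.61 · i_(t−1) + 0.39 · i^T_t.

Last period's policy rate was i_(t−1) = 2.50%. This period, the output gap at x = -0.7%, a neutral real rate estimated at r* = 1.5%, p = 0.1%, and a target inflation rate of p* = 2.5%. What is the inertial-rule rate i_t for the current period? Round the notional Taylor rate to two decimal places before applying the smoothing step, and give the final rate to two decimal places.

1.54%

i^T_t = 1.5 + 2.5 + 1.5 × (0.1 − 2.5) + 0.5 × (-0.7)
   = 1.5 + 2.5 − 3.6 − 0.35 = 0.05
i_t = 0.61 × 2.50 + 0.39 × 0.05 = 1.525 + 0.0195 = 1.54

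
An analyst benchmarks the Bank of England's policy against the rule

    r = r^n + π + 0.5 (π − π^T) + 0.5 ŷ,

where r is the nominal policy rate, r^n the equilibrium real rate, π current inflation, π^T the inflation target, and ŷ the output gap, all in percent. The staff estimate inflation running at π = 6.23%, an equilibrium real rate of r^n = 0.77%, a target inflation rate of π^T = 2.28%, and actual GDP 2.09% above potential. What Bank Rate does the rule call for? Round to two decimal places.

10.02%

Output 2.09% above potential → ŷ = 2.09.
r = 0.77 + 6.23 + 0.5 × (6.23 − 2.28) + 0.5 × 2.09
   = 0.77 + 6.23 + 1.975 + 1.045 = 10.02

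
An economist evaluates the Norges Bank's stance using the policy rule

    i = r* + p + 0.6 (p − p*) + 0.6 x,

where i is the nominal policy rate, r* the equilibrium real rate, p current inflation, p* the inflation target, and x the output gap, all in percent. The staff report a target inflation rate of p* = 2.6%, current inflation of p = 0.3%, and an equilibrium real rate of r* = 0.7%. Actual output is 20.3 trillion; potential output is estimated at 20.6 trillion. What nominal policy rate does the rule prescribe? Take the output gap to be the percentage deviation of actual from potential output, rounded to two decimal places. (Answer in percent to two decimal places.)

-1.26%

Output gap = 100 × (20.3 − 20.6) / 20.6 = -1.46%.
i = 0.70 + 0.30 + 0.6 × (0.30 − 2.60) + 0.6 × (-1.46)
   = 0.70 + 0.3 − 1.38 − 0.876 = -1.26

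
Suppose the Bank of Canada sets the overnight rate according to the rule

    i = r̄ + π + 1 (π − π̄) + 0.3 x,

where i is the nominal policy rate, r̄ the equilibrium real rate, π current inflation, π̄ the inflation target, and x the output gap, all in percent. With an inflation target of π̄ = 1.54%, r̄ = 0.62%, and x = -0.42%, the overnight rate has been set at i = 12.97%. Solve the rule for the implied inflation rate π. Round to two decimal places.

Collecting π: i = r̄ + (1 + 1) π − 1 π̄ + 0.3 x
2 π = 12.97 − 0.62 + 1 × 1.54 − 0.3 × (-0.42) = 14.016
π = 14.016 / 2 = 7.01

7.01%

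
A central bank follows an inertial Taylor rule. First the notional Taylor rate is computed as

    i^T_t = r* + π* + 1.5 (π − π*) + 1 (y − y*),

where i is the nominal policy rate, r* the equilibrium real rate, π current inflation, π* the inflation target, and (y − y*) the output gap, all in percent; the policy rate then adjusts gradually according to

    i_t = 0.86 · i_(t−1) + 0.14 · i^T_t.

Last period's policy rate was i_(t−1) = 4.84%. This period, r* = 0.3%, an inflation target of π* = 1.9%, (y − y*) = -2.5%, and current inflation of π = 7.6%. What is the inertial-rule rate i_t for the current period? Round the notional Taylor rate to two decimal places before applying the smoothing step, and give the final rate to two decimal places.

i^T_t = 0.3 + 1.9 + 1.5 × (7.6 − 1.9) + 1 × (-2.5)
   = 0.3 + 1.9 + 8.55 − 2.5 = 8.25
i_t = 0.86 × 4.84 + 0.14 × 8.25 = 4.1624 + 1.155 = 5.32

5.32%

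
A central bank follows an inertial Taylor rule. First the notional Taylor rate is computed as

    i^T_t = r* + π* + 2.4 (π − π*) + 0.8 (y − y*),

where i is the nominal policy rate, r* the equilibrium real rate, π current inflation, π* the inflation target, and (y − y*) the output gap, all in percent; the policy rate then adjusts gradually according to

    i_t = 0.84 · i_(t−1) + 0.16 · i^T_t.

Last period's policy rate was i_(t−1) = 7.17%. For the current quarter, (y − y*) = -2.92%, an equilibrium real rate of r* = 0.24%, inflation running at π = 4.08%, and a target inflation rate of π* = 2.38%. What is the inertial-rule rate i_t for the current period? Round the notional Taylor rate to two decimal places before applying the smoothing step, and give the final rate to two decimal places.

i^T_t = 0.24 + 2.38 + 2.4 × (4.08 − 2.38) + 0.8 × (-2.92)
   = 0.24 + 2.38 + 4.08 − 2.336 = 4.36
i_t = 0.84 × 7.17 + 0.16 × 4.36 = 6.0228 + 0.6976 = 6.72

6.72%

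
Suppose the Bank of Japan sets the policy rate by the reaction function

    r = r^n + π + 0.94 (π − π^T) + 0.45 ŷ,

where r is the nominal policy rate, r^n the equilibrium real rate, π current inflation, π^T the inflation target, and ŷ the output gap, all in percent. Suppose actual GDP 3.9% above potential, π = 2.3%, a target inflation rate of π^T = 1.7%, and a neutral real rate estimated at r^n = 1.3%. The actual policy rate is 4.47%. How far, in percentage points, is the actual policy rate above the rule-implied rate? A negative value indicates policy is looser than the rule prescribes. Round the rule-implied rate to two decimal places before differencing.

-1.45 pp

Output 3.9% above potential → ŷ = 3.9.
r = 1.3 + 2.3 + 0.94 × (2.3 − 1.7) + 0.45 × 3.9
   = 1.3 + 2.3 + 0.564 + 1.755 = 5.92
Deviation = 4.47 − 5.92 = -1.45 pp.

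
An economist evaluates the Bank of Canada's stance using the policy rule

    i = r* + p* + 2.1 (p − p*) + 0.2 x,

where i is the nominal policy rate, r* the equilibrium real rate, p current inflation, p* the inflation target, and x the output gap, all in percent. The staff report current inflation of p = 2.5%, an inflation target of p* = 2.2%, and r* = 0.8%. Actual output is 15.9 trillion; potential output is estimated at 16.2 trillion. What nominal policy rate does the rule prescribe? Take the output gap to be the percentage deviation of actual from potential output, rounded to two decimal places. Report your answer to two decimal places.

3.26%

Output gap = 100 × (15.9 − 16.2) / 16.2 = -1.85%.
i = 0.80 + 2.20 + 2.1 × (2.50 − 2.20) + 0.2 × (-1.85)
   = 0.80 + 2.2 + 0.63 − 0.37 = 3.26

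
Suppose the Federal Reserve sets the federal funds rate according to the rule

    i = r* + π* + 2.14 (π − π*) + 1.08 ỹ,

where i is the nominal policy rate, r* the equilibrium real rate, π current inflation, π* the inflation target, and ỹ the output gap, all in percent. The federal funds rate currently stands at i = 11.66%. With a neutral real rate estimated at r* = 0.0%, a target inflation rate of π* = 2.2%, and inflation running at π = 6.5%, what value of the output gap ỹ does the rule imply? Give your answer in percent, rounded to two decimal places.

1.08 ỹ = 11.66 − 0.0 − 2.2 − 2.14 × (6.5 − 2.2) = 0.258
ỹ = 0.258 / 1.08 = 0.24

0.24%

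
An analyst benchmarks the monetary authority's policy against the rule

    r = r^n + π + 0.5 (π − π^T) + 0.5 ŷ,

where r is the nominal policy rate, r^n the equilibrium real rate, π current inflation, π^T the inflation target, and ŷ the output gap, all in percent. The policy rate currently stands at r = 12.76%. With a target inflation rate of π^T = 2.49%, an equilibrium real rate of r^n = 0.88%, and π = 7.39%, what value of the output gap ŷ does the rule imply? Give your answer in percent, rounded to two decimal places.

0.5 ŷ = 12.76 − 0.88 − 7.39 − 0.5 × (7.39 − 2.49) = 2.04
ŷ = 2.04 / 0.5 = 4.08

4.08%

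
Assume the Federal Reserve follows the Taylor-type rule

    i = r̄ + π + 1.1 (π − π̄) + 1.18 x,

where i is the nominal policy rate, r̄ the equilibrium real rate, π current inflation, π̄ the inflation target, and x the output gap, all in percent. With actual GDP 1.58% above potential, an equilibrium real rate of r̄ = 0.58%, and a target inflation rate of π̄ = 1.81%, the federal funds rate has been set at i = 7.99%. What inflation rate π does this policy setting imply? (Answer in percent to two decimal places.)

3.59%

Output 1.58% above potential → x = 1.58.
Collecting π: i = r̄ + (1 + 1.1) π − 1.1 π̄ + 1.18 x
2.1 π = 7.99 − 0.58 + 1.1 × 1.81 − 1.18 × 1.58 = 7.5366
π = 7.5366 / 2.1 = 3.59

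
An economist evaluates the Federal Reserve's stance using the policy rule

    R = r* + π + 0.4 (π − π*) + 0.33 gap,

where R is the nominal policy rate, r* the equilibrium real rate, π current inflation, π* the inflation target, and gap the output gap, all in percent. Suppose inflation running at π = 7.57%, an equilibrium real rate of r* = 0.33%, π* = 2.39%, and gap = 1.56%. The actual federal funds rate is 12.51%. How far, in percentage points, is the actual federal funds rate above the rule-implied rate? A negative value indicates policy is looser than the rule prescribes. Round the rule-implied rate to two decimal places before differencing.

R = 0.33 + 7.57 + 0.4 × (7.57 − 2.39) + 0.33 × 1.56
   = 0.33 + 7.57 + 2.072 + 0.5148 = 10.49
Deviation = 12.51 − 10.49 = 2.02 pp.

2.02 pp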